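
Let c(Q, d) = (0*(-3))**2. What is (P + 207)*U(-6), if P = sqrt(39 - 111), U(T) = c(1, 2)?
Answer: 0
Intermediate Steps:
c(Q, d) = 0 (c(Q, d) = 0**2 = 0)
U(T) = 0
P = 6*I*sqrt(2) (P = sqrt(-72) = 6*I*sqrt(2) ≈ 8.4853*I)
(P + 207)*U(-6) = (6*I*sqrt(2) + 207)*0 = (207 + 6*I*sqrt(2))*0 = 0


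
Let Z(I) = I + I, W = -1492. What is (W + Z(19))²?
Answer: 2114116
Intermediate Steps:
Z(I) = 2*I
(W + Z(19))² = (-1492 + 2*19)² = (-1492 + 38)² = (-1454)² = 2114116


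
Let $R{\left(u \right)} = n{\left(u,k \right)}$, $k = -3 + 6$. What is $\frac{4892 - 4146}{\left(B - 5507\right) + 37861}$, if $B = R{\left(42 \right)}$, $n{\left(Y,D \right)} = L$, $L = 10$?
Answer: $\frac{373}{16182} \approx 0.02305$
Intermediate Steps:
$k = 3$
$n{\left(Y,D \right)} = 10$
$R{\left(u \right)} = 10$
$B = 10$
$\frac{4892 - 4146}{\left(B - 5507\right) + 37861} = \frac{4892 - 4146}{\left(10 - 5507\right) + 37861} = \frac{746}{-5497 + 37861} = \frac{746}{32364} = 746 \cdot \frac{1}{32364} = \frac{373}{16182}$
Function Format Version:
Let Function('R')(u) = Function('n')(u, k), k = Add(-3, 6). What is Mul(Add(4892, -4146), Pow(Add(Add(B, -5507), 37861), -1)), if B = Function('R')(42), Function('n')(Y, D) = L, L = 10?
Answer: Rational(373, 16182) ≈ 0.023050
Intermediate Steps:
k = 3
Function('n')(Y, D) = 10
Function('R')(u) = 10
B = 10
Mul(Add(4892, -4146), Pow(Add(Add(B, -5507), 37861), -1)) = Mul(Add(4892, -4146), Pow(Add(Add(10, -5507), 37861), -1)) = Mul(746, Pow(Add(-5497, 37861), -1)) = Mul(746, Pow(32364, -1)) = Mul(746, Rational(1, 32364)) = Rational(373, 16182)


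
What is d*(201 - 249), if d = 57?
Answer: -2736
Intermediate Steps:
d*(201 - 249) = 57*(201 - 249) = 57*(-48) = -2736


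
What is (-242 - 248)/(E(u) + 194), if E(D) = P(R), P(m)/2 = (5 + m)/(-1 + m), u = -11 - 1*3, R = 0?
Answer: -245/92 ≈ -2.6630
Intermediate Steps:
u = -14 (u = -11 - 3 = -14)
P(m) = 2*(5 + m)/(-1 + m) (P(m) = 2*((5 + m)/(-1 + m)) = 2*(5 + m)/(-1 + m))
E(D) = -10 (E(D) = 2*(5 + 0)/(-1 + 0) = 2*5/(-1) = 2*(-1)*5 = -10)
(-242 - 248)/(E(u) + 194) = (-242 - 248)/(-10 + 194) = -490/184 = -490*1/184 = -245/92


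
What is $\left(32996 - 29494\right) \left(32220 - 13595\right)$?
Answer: $65224750$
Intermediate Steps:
$\left(32996 - 29494\right) \left(32220 - 13595\right) = 3502 \cdot 18625 = 65224750$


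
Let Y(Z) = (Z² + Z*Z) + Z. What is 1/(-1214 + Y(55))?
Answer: 1/4891 ≈ 0.00020446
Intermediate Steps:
Y(Z) = Z + 2*Z² (Y(Z) = (Z² + Z²) + Z = 2*Z² + Z = Z + 2*Z²)
1/(-1214 + Y(55)) = 1/(-1214 + 55*(1 + 2*55)) = 1/(-1214 + 55*(1 + 110)) = 1/(-1214 + 55*111) = 1/(-1214 + 6105) = 1/4891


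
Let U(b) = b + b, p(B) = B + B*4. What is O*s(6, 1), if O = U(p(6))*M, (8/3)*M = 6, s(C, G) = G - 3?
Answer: -270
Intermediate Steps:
s(C, G) = -3 + G
M = 9/4 (M = (3/8)*6 = 9/4 ≈ 2.2500)
p(B) = 5*B (p(B) = B + 4*B = 5*B)
U(b) = 2*b
O = 135 (O = (2*(5*6))*(9/4) = (2*30)*(9/4) = 60*(9/4) = 135)
O*s(6, 1) = 135*(-3 + 1) = 135*(-2) = -270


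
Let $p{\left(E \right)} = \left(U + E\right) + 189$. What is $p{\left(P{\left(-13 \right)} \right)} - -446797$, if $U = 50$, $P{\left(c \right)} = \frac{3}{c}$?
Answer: $\frac{5811465}{13} \approx 4.4704 \cdot 10^{5}$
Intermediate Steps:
$p{\left(E \right)} = 239 + E$ ($p{\left(E \right)} = \left(50 + E\right) + 189 = 239 + E$)
$p{\left(P{\left(-13 \right)} \right)} - -446797 = \left(239 + \frac{3}{-13}\right) - -446797 = \left(239 + 3 \left(- \frac{1}{13}\right)\right) + 446797 = \left(239 - \frac{3}{13}\right) + 446797 = \frac{3104}{13} + 446797 = \frac{5811465}{13}$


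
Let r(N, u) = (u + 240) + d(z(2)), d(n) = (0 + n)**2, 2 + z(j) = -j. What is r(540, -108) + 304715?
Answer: 304863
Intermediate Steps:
z(j) = -2 - j
d(n) = n**2
r(N, u) = 256 + u (r(N, u) = (u + 240) + (-2 - 1*2)**2 = (240 + u) + (-2 - 2)**2 = (240 + u) + (-4)**2 = (240 + u) + 16 = 256 + u)
r(540, -108) + 304715 = (256 - 108) + 304715 = 148 + 304715 = 304863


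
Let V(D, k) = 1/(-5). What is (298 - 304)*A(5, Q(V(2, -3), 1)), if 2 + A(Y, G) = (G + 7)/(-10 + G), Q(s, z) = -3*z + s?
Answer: 151/11 ≈ 13.727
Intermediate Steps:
V(D, k) = -⅕
Q(s, z) = s - 3*z
A(Y, G) = -2 + (7 + G)/(-10 + G) (A(Y, G) = -2 + (G + 7)/(-10 + G) = -2 + (7 + G)/(-10 + G))
(298 - 304)*A(5, Q(V(2, -3), 1)) = (298 - 304)*((27 - (-⅕ - 3*1))/(-10 + (-⅕ - 3*1))) = -6*(27 - (-⅕ - 3))/(-10 + (-⅕ - 3)) = -6*(27 - 1*(-16/5))/(-10 - 16/5) = -6*(27 + 16/5)/(-66/5) = -(-5)*151/(11*5) = -6*(-151/66) = 151/11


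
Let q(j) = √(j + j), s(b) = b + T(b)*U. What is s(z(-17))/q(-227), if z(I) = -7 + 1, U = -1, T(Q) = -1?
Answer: 5*I*√454/454 ≈ 0.23466*I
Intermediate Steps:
z(I) = -6
s(b) = 1 + b (s(b) = b - 1*(-1) = b + 1 = 1 + b)
q(j) = √2*√j (q(j) = √(2*j) = √2*√j)
s(z(-17))/q(-227) = (1 - 6)/((√2*√(-227))) = -5*(-I*√454/454) = -(-5)*I*√454/454 = 5*I*√454/454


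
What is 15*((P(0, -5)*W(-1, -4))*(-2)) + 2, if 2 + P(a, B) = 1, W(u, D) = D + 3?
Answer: -28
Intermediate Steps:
W(u, D) = 3 + D
P(a, B) = -1 (P(a, B) = -2 + 1 = -1)
15*((P(0, -5)*W(-1, -4))*(-2)) + 2 = 15*(-(3 - 4)*(-2)) + 2 = 15*(-1*(-1)*(-2)) + 2 = 15*(1*(-2)) + 2 = 15*(-2) + 2 = -30 + 2 = -28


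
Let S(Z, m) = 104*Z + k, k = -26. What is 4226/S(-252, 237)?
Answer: -2113/13117 ≈ -0.16109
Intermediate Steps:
S(Z, m) = -26 + 104*Z (S(Z, m) = 104*Z - 26 = -26 + 104*Z)
4226/S(-252, 237) = 4226/(-26 + 104*(-252)) = 4226/(-26 - 26208) = 4226/(-26234) = 4226*(-1/26234) = -2113/13117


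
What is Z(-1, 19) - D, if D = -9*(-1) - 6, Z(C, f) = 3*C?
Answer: -6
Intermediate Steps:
D = 3 (D = 9 - 6 = 3)
Z(-1, 19) - D = 3*(-1) - 1*3 = -3 - 3 = -6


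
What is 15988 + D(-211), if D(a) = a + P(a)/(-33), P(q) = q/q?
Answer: 520640/33 ≈ 15777.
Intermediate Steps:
P(q) = 1
D(a) = -1/33 + a (D(a) = a + 1/(-33) = a + 1*(-1/33) = a - 1/33 = -1/33 + a)
15988 + D(-211) = 15988 + (-1/33 - 211) = 15988 - 6964/33 = 520640/33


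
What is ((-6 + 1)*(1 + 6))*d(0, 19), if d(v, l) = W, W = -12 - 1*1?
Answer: 455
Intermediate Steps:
W = -13 (W = -12 - 1 = -13)
d(v, l) = -13
((-6 + 1)*(1 + 6))*d(0, 19) = ((-6 + 1)*(1 + 6))*(-13) = -5*7*(-13) = -35*(-13) = 455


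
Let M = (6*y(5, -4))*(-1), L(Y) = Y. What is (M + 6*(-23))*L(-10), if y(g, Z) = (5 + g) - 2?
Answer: 1860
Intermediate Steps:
y(g, Z) = 3 + g
M = -48 (M = (6*(3 + 5))*(-1) = (6*8)*(-1) = 48*(-1) = -48)
(M + 6*(-23))*L(-10) = (-48 + 6*(-23))*(-10) = (-48 - 138)*(-10) = -186*(-10) = 1860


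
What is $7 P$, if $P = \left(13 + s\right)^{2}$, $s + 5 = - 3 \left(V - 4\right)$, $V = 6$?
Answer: $28$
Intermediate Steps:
$s = -11$ ($s = -5 - 3 \left(6 - 4\right) = -5 - 6 = -11$)
$P = 4$ ($P = \left(13 - 11\right)^{2} = 2^{2} = 4$)
$7 P = 7 \cdot 4 = 28$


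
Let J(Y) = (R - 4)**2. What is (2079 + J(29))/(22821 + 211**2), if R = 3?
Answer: 1040/33671 ≈ 0.030887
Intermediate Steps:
J(Y) = 1 (J(Y) = (3 - 4)**2 = (-1)**2 = 1)
(2079 + J(29))/(22821 + 211**2) = (2079 + 1)/(22821 + 211**2) = 2080/(22821 + 44521) = 2080/67342 = 2080*(1/67342) = 1040/33671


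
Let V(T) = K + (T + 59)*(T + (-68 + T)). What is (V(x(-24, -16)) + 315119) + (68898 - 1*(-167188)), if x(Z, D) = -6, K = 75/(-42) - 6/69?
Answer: 176122127/322 ≈ 5.4696e+5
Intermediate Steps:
K = -603/322 (K = 75*(-1/42) - 6*1/69 = -25/14 - 2/23 = -603/322 ≈ -1.8727)
V(T) = -603/322 + (-68 + 2*T)*(59 + T) (V(T) = -603/322 + (T + 59)*(T + (-68 + T)) = -603/322 + (59 + T)*(-68 + 2*T) = -603/322 + (-68 + 2*T)*(59 + T))
(V(x(-24, -16)) + 315119) + (68898 - 1*(-167188)) = ((-1292467/322 + 2*(-6)² + 50*(-6)) + 315119) + (68898 - 1*(-167188)) = ((-1292467/322 + 2*36 - 300) + 315119) + (68898 + 167188) = ((-1292467/322 + 72 - 300) + 315119) + 236086 = (-1365883/322 + 315119) + 236086 = 100102435/322 + 236086 = 176122127/322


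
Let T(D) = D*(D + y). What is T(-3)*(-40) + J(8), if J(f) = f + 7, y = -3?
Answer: -705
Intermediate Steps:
J(f) = 7 + f
T(D) = D*(-3 + D) (T(D) = D*(D - 3) = D*(-3 + D))
T(-3)*(-40) + J(8) = -3*(-3 - 3)*(-40) + (7 + 8) = -3*(-6)*(-40) + 15 = 18*(-40) + 15 = -720 + 15 = -705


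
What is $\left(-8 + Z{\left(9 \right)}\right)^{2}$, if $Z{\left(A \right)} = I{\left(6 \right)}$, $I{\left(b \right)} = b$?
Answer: $4$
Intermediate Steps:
$Z{\left(A \right)} = 6$
$\left(-8 + Z{\left(9 \right)}\right)^{2} = \left(-8 + 6\right)^{2} = \left(-2\right)^{2} = 4$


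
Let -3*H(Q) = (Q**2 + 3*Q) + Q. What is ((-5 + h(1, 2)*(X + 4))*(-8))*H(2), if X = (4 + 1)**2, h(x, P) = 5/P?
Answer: 2160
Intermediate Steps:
X = 25 (X = 5**2 = 25)
H(Q) = -4*Q/3 - Q**2/3 (H(Q) = -((Q**2 + 3*Q) + Q)/3 = -(Q**2 + 4*Q)/3 = -4*Q/3 - Q**2/3)
((-5 + h(1, 2)*(X + 4))*(-8))*H(2) = ((-5 + (5/2)*(25 + 4))*(-8))*(-1/3*2*(4 + 2)) = ((-5 + (5*(1/2))*29)*(-8))*(-1/3*2*6) = ((-5 + (5/2)*29)*(-8))*(-4) = ((-5 + 145/2)*(-8))*(-4) = ((135/2)*(-8))*(-4) = -540*(-4) = 2160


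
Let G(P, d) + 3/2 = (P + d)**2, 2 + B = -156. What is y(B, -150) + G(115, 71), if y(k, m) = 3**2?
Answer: 69207/2 ≈ 34604.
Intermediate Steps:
B = -158 (B = -2 - 156 = -158)
G(P, d) = -3/2 + (P + d)**2
y(k, m) = 9
y(B, -150) + G(115, 71) = 9 + (-3/2 + (115 + 71)**2) = 9 + (-3/2 + 186**2) = 9 + (-3/2 + 34596) = 9 + 69189/2 = 69207/2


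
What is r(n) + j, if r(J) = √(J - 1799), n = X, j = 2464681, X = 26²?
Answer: 2464681 + I*√1123 ≈ 2.4647e+6 + 33.511*I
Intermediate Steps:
X = 676
n = 676
r(J) = √(-1799 + J)
r(n) + j = √(-1799 + 676) + 2464681 = √(-1123) + 2464681 = I*√1123 + 2464681 = 2464681 + I*√1123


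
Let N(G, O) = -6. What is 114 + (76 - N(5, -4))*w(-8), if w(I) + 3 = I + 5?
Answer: -378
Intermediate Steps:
w(I) = 2 + I (w(I) = -3 + (I + 5) = -3 + (5 + I) = 2 + I)
114 + (76 - N(5, -4))*w(-8) = 114 + (76 - 1*(-6))*(2 - 8) = 114 + (76 + 6)*(-6) = 114 + 82*(-6) = 114 - 492 = -378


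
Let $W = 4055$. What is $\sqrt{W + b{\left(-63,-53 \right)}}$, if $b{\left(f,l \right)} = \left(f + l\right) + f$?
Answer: $2 \sqrt{969} \approx 62.258$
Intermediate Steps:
$b{\left(f,l \right)} = l + 2 f$
$\sqrt{W + b{\left(-63,-53 \right)}} = \sqrt{4055 + \left(-53 + 2 \left(-63\right)\right)} = \sqrt{4055 - 179} = \sqrt{3876} = 2 \sqrt{969}$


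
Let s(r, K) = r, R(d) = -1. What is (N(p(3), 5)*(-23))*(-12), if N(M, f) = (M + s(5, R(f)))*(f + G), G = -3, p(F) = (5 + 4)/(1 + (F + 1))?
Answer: 18768/5 ≈ 3753.6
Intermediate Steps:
p(F) = 9/(2 + F) (p(F) = 9/(1 + (1 + F)) = 9/(2 + F))
N(M, f) = (-3 + f)*(5 + M) (N(M, f) = (M + 5)*(f - 3) = (5 + M)*(-3 + f) = (-3 + f)*(5 + M))
(N(p(3), 5)*(-23))*(-12) = ((-15 - 27/(2 + 3) + 5*5 + (9/(2 + 3))*5)*(-23))*(-12) = ((-15 - 27/5 + 25 + (9/5)*5)*(-23))*(-12) = ((-15 - 27/5 + 25 + (9*(1/5))*5)*(-23))*(-12) = ((-15 - 3*9/5 + 25 + (9/5)*5)*(-23))*(-12) = ((-15 - 27/5 + 25 + 9)*(-23))*(-12) = ((68/5)*(-23))*(-12) = -1564/5*(-12) = 18768/5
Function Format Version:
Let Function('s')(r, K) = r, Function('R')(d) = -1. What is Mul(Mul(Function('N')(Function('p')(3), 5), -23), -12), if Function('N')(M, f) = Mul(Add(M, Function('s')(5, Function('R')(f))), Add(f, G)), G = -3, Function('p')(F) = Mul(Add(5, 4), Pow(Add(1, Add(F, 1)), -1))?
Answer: Rational(18768, 5) ≈ 3753.6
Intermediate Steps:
Function('p')(F) = Mul(9, Pow(Add(2, F), -1)) (Function('p')(F) = Mul(9, Pow(Add(1, Add(1, F)), -1)) = Mul(9, Pow(Add(2, F), -1)))
Function('N')(M, f) = Mul(Add(-3, f), Add(5, M)) (Function('N')(M, f) = Mul(Add(M, 5), Add(f, -3)) = Mul(Add(5, M), Add(-3, f)) = Mul(Add(-3, f), Add(5, M)))
Mul(Mul(Function('N')(Function('p')(3), 5), -23), -12) = Mul(Mul(Add(-15, Mul(-3, Mul(9, Pow(Add(2, 3), -1))), Mul(5, 5), Mul(Mul(9, Pow(Add(2, 3), -1)), 5)), -23), -12) = Mul(Mul(Add(-15, Mul(-3, Mul(9, Pow(5, -1))), 25, Mul(Mul(9, Pow(5, -1)), 5)), -23), -12) = Mul(Mul(Add(-15, Mul(-3, Mul(9, Rational(1, 5))), 25, Mul(Mul(9, Rational(1, 5)), 5)), -23), -12) = Mul(Mul(Add(-15, Mul(-3, Rational(9, 5)), 25, Mul(Rational(9, 5), 5)), -23), -12) = Mul(Mul(Add(-15, Rational(-27, 5), 25, 9), -23), -12) = Mul(Mul(Rational(68, 5), -23), -12) = Mul(Rational(-1564, 5), -12) = Rational(18768, 5)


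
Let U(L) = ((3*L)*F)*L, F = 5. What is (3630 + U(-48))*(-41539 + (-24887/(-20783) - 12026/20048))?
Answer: -23605907848145715/14880628 ≈ -1.5864e+9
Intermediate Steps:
U(L) = 15*L**2 (U(L) = ((3*L)*5)*L = (15*L)*L = 15*L**2)
(3630 + U(-48))*(-41539 + (-24887/(-20783) - 12026/20048)) = (3630 + 15*(-48)**2)*(-41539 + (-24887/(-20783) - 12026/20048)) = (3630 + 15*2304)*(-41539 + (-24887*(-1/20783) - 12026*1/20048)) = (3630 + 34560)*(-41539 + (24887/20783 - 859/1432)) = 38190*(-41539 + 17785587/29761256) = 38190*(-1236235027397/29761256) = -23605907848145715/14880628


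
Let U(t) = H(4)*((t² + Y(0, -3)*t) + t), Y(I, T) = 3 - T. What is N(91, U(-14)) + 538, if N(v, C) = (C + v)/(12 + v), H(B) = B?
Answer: 55897/103 ≈ 542.69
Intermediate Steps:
U(t) = 4*t² + 28*t (U(t) = 4*((t² + (3 - 1*(-3))*t) + t) = 4*((t² + (3 + 3)*t) + t) = 4*((t² + 6*t) + t) = 4*(t² + 7*t) = 4*t² + 28*t)
N(v, C) = (C + v)/(12 + v)
N(91, U(-14)) + 538 = (4*(-14)*(7 - 14) + 91)/(12 + 91) + 538 = (4*(-14)*(-7) + 91)/103 + 538 = (392 + 91)/103 + 538 = (1/103)*483 + 538 = 483/103 + 538 = 55897/103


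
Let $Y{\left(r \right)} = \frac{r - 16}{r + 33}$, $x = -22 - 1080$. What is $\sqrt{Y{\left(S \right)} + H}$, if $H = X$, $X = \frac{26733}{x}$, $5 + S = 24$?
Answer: $\frac{3 i \sqrt{1528735}}{754} \approx 4.9194 i$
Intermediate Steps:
$x = -1102$ ($x = -22 - 1080 = -1102$)
$S = 19$ ($S = -5 + 24 = 19$)
$Y{\left(r \right)} = \frac{-16 + r}{33 + r}$
$X = - \frac{1407}{58}$ ($X = \frac{26733}{-1102} = 26733 \left(- \frac{1}{1102}\right) = - \frac{1407}{58} \approx -24.259$)
$H = - \frac{1407}{58} \approx -24.259$
$\sqrt{Y{\left(S \right)} + H} = \sqrt{\frac{-16 + 19}{33 + 19} - \frac{1407}{58}} = \sqrt{\frac{1}{52} \cdot 3 - \frac{1407}{58}} = \sqrt{\frac{3}{52} - \frac{1407}{58}} = \sqrt{- \frac{36495}{1508}} = \frac{3 i \sqrt{1528735}}{754}$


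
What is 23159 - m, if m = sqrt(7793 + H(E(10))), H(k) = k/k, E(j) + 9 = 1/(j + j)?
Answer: 23159 - 3*sqrt(866) ≈ 23071.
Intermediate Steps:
E(j) = -9 + 1/(2*j) (E(j) = -9 + 1/(j + j) = -9 + 1/(2*j))
H(k) = 1
m = 3*sqrt(866) (m = sqrt(7793 + 1) = sqrt(7794) = 3*sqrt(866) ≈ 88.284)
23159 - m = 23159 - 3*sqrt(866)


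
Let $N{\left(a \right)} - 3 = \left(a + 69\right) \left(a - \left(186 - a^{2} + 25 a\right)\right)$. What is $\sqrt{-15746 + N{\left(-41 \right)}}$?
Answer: $\sqrt{53669} \approx 231.67$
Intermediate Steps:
$N{\left(a \right)} = 3 + \left(69 + a\right) \left(-186 + a^{2} - 24 a\right)$ ($N{\left(a \right)} = 3 + \left(a + 69\right) \left(a - \left(186 - a^{2} + 25 a\right)\right) = 3 + \left(69 + a\right) \left(a - \left(186 - a^{2} + 25 a\right)\right) = 3 + \left(69 + a\right) \left(-186 + a^{2} - 24 a\right)$)
$\sqrt{-15746 + N{\left(-41 \right)}} = \sqrt{-15746 + \left(-12831 + \left(-41\right)^{3} - -75522 + 45 \left(-41\right)^{2}\right)} = \sqrt{-15746 + \left(-12831 - 68921 + 75522 + 45 \cdot 1681\right)} = \sqrt{-15746 + \left(-12831 - 68921 + 75522 + 75645\right)} = \sqrt{-15746 + 69415} = \sqrt{53669}$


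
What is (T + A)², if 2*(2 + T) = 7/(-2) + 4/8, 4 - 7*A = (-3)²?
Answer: 3481/196 ≈ 17.760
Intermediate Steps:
A = -5/7 (A = 4/7 - ⅐*(-3)² = 4/7 - ⅐*9 = 4/7 - 9/7 = -5/7 ≈ -0.71429)
T = -7/2 (T = -2 + (7/(-2) + 4/8)/2 = -2 + (7*(-½) + 4*(⅛))/2 = -2 + (-7/2 + ½)/2 = -2 + (½)*(-3) = -2 - 3/2 = -7/2 ≈ -3.5000)
(T + A)² = (-7/2 - 5/7)² = (-59/14)² = 3481/196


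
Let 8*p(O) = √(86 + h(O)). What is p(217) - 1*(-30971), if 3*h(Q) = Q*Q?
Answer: 30971 + √142041/24 ≈ 30987.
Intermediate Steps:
h(Q) = Q²/3 (h(Q) = (Q*Q)/3 = Q²/3)
p(O) = √(86 + O²/3)/8
p(217) - 1*(-30971) = √(774 + 3*217²)/24 - 1*(-30971) = √(774 + 3*47089)/24 + 30971 = √(774 + 141267)/24 + 30971 = √142041/24 + 30971 = 30971 + √142041/24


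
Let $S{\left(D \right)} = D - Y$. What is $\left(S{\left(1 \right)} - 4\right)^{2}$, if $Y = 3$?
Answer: $36$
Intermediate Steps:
$S{\left(D \right)} = -3 + D$ ($S{\left(D \right)} = D - 3 = -3 + D$)
$\left(S{\left(1 \right)} - 4\right)^{2} = \left(\left(-3 + 1\right) - 4\right)^{2} = \left(-2 - 4\right)^{2} = \left(-6\right)^{2} = 36$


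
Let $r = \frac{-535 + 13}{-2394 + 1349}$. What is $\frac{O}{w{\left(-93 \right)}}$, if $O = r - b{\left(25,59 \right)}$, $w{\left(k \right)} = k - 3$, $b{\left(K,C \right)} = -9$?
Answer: $- \frac{3309}{33440} \approx -0.098953$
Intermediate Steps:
$r = \frac{522}{1045}$ ($r = - \frac{522}{-1045} = \left(-522\right) \left(- \frac{1}{1045}\right) = \frac{522}{1045} \approx 0.49952$)
$w{\left(k \right)} = -3 + k$
$O = \frac{9927}{1045}$ ($O = \frac{522}{1045} - -9 = \frac{522}{1045} + 9 = \frac{9927}{1045} \approx 9.4995$)
$\frac{O}{w{\left(-93 \right)}} = \frac{9927}{1045 \left(-3 - 93\right)} = \frac{9927}{1045 \left(-96\right)} = \frac{9927}{1045} \left(- \frac{1}{96}\right) = - \frac{3309}{33440}$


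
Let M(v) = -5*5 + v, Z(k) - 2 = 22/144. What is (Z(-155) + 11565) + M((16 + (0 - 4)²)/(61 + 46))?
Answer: 88923049/7704 ≈ 11542.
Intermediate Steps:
Z(k) = 155/72 (Z(k) = 2 + 22/144 = 2 + 22*(1/144) = 2 + 11/72 = 155/72)
M(v) = -25 + v
(Z(-155) + 11565) + M((16 + (0 - 4)²)/(61 + 46)) = (155/72 + 11565) + (-25 + (16 + (0 - 4)²)/(61 + 46)) = 832835/72 + (-25 + (16 + (-4)²)/107) = 832835/72 + (-25 + (16 + 16)*(1/107)) = 832835/72 + (-25 + 32*(1/107)) = 832835/72 + (-25 + 32/107) = 832835/72 - 2643/107 = 88923049/7704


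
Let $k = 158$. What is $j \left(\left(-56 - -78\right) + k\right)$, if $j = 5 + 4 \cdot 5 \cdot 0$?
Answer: $900$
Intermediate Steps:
$j = 5$ ($j = 5 + 4 \cdot 0 = 5 + 0 = 5$)
$j \left(\left(-56 - -78\right) + k\right) = 5 \left(\left(-56 - -78\right) + 158\right) = 5 \left(\left(-56 + 78\right) + 158\right) = 5 \left(22 + 158\right) = 5 \cdot 180 = 900$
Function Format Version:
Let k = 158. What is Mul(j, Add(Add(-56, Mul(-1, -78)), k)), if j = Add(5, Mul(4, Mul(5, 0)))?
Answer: 900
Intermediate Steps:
j = 5 (j = Add(5, Mul(4, 0)) = Add(5, 0) = 5)
Mul(j, Add(Add(-56, Mul(-1, -78)), k)) = Mul(5, Add(Add(-56, Mul(-1, -78)), 158)) = Mul(5, Add(Add(-56, 78), 158)) = Mul(5, Add(22, 158)) = Mul(5, 180) = 900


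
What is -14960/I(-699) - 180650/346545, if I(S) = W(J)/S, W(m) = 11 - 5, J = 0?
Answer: 120794461430/69309 ≈ 1.7428e+6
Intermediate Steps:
W(m) = 6
I(S) = 6/S
-14960/I(-699) - 180650/346545 = -14960/(6/(-699)) - 180650/346545 = -14960/(6*(-1/699)) - 180650*1/346545 = -14960/(-2/233) - 36130/69309 = -14960*(-233/2) - 36130/69309 = 1742840 - 36130/69309 = 120794461430/69309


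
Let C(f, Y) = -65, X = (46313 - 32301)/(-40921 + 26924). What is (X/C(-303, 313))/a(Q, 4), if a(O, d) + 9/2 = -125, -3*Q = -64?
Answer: -28024/235639495 ≈ -0.00011893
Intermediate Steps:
X = -14012/13997 (X = 14012/(-13997) = 14012*(-1/13997) = -14012/13997 ≈ -1.0011)
Q = 64/3 (Q = -1/3*(-64) = 64/3 ≈ 21.333)
a(O, d) = -259/2 (a(O, d) = -9/2 - 125 = -259/2)
(X/C(-303, 313))/a(Q, 4) = (-14012/13997/(-65))/(-259/2) = -14012/13997*(-1/65)*(-2/259) = (14012/909805)*(-2/259) = -28024/235639495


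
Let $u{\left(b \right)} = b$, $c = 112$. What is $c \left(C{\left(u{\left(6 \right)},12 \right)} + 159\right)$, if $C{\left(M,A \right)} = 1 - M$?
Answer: $17248$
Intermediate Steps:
$c \left(C{\left(u{\left(6 \right)},12 \right)} + 159\right) = 112 \left(\left(1 - 6\right) + 159\right) = 112 \left(-5 + 159\right) = 112 \cdot 154 = 17248$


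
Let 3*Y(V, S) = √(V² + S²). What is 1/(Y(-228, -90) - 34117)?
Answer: -34117/1163963013 - 2*√1669/1163963013 ≈ -2.9381e-5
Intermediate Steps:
Y(V, S) = √(S² + V²)/3 (Y(V, S) = √(V² + S²)/3 = √(S² + V²)/3)
1/(Y(-228, -90) - 34117) = 1/(√((-90)² + (-228)²)/3 - 34117) = 1/(√(8100 + 51984)/3 - 34117) = 1/(√60084/3 - 34117) = 1/((6*√1669)/3 - 34117) = 1/(2*√1669 - 34117) = 1/(-34117 + 2*√1669)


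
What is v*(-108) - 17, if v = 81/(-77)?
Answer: 7439/77 ≈ 96.610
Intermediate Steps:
v = -81/77 (v = 81*(-1/77) = -81/77 ≈ -1.0519)
v*(-108) - 17 = -81/77*(-108) - 17 = 8748/77 - 17 = 7439/77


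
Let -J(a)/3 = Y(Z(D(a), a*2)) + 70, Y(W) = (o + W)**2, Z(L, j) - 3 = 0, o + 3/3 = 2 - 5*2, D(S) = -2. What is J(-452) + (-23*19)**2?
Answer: 190651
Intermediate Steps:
o = -9 (o = -1 + (2 - 5*2) = -1 + (2 - 10) = -1 - 8 = -9)
Z(L, j) = 3 (Z(L, j) = 3 + 0 = 3)
Y(W) = (-9 + W)**2
J(a) = -318 (J(a) = -3*((-9 + 3)**2 + 70) = -3*((-6)**2 + 70) = -3*(36 + 70) = -3*106 = -318)
J(-452) + (-23*19)**2 = -318 + (-23*19)**2 = -318 + (-437)**2 = -318 + 190969 = 190651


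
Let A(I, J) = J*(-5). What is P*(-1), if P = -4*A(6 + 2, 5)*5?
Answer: -500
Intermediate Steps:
A(I, J) = -5*J
P = 500 (P = -(-20)*5*5 = -4*(-25)*5 = 100*5 = 500)
P*(-1) = 500*(-1) = -500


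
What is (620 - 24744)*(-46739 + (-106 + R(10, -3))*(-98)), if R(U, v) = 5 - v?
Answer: 895844740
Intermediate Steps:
(620 - 24744)*(-46739 + (-106 + R(10, -3))*(-98)) = (620 - 24744)*(-46739 + (-106 + (5 - 1*(-3)))*(-98)) = -24124*(-46739 + (-106 + (5 + 3))*(-98)) = -24124*(-46739 + (-106 + 8)*(-98)) = -24124*(-46739 - 98*(-98)) = -24124*(-46739 + 9604) = -24124*(-37135) = 895844740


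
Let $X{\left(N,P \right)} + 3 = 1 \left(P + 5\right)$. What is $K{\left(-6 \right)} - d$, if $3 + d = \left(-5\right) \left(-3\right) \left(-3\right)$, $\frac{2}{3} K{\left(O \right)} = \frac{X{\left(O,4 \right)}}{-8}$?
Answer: $\frac{375}{8} \approx 46.875$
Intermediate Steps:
$X{\left(N,P \right)} = 2 + P$ ($X{\left(N,P \right)} = -3 + 1 \left(P + 5\right) = -3 + 1 \left(5 + P\right) = -3 + \left(5 + P\right) = 2 + P$)
$K{\left(O \right)} = - \frac{9}{8}$ ($K{\left(O \right)} = \frac{3 \frac{2 + 4}{-8}}{2} = \frac{3 \cdot 6 \left(- \frac{1}{8}\right)}{2} = \frac{3}{2} \left(- \frac{3}{4}\right) = - \frac{9}{8}$)
$d = -48$ ($d = -3 + \left(-5\right) \left(-3\right) \left(-3\right) = -3 + 15 \left(-3\right) = -3 - 45 = -48$)
$K{\left(-6 \right)} - d = - \frac{9}{8} - -48 = - \frac{9}{8} + 48 = \frac{375}{8}$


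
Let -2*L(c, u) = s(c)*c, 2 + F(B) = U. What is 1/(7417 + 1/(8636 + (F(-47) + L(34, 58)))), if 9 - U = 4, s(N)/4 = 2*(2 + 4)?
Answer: 7823/58023192 ≈ 0.00013483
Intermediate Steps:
s(N) = 48 (s(N) = 4*(2*(2 + 4)) = 4*(2*6) = 4*12 = 48)
U = 5 (U = 9 - 1*4 = 9 - 4 = 5)
F(B) = 3 (F(B) = -2 + 5 = 3)
L(c, u) = -24*c
1/(7417 + 1/(8636 + (F(-47) + L(34, 58)))) = 1/(7417 + 1/(8636 + (3 - 24*34))) = 1/(7417 + 1/(8636 + (3 - 816))) = 1/(7417 + 1/(8636 - 813)) = 1/(7417 + 1/7823) = 1/(58023192/7823) = 7823/58023192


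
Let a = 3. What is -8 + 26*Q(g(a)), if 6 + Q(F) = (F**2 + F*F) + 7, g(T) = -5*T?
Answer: 11718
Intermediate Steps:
Q(F) = 1 + 2*F**2 (Q(F) = -6 + ((F**2 + F*F) + 7) = -6 + ((F**2 + F**2) + 7) = -6 + (2*F**2 + 7) = -6 + (7 + 2*F**2) = 1 + 2*F**2)
-8 + 26*Q(g(a)) = -8 + 26*(1 + 2*(-5*3)**2) = -8 + 26*(1 + 2*(-15)**2) = -8 + 26*(1 + 2*225) = -8 + 26*(1 + 450) = -8 + 26*451 = -8 + 11726 = 11718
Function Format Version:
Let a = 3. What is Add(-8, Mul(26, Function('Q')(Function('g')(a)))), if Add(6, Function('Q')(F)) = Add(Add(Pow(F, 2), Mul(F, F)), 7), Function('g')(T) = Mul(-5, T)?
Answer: 11718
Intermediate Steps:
Function('Q')(F) = Add(1, Mul(2, Pow(F, 2))) (Function('Q')(F) = Add(-6, Add(Add(Pow(F, 2), Mul(F, F)), 7)) = Add(-6, Add(Add(Pow(F, 2), Pow(F, 2)), 7)) = Add(-6, Add(Mul(2, Pow(F, 2)), 7)) = Add(-6, Add(7, Mul(2, Pow(F, 2)))) = Add(1, Mul(2, Pow(F, 2))))
Add(-8, Mul(26, Function('Q')(Function('g')(a)))) = Add(-8, Mul(26, Add(1, Mul(2, Pow(Mul(-5, 3), 2))))) = Add(-8, Mul(26, Add(1, Mul(2, Pow(-15, 2))))) = Add(-8, Mul(26, Add(1, Mul(2, 225)))) = Add(-8, Mul(26, Add(1, 450))) = Add(-8, Mul(26, 451)) = Add(-8, 11726) = 11718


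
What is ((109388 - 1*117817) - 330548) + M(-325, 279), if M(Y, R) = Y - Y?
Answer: -338977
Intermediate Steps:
M(Y, R) = 0
((109388 - 1*117817) - 330548) + M(-325, 279) = ((109388 - 1*117817) - 330548) + 0 = ((109388 - 117817) - 330548) + 0 = (-8429 - 330548) + 0 = -338977 + 0 = -338977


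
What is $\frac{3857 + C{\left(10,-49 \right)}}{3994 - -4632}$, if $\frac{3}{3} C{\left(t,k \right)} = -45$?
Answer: $\frac{1906}{4313} \approx 0.44192$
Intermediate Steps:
$C{\left(t,k \right)} = -45$
$\frac{3857 + C{\left(10,-49 \right)}}{3994 - -4632} = \frac{3857 - 45}{3994 - -4632} = \frac{3812}{3994 + 4632} = \frac{3812}{8626} = 3812 \cdot \frac{1}{8626} = \frac{1906}{4313}$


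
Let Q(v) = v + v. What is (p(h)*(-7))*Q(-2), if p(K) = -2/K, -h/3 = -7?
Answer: -8/3 ≈ -2.6667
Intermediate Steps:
h = 21 (h = -3*(-7) = 21)
Q(v) = 2*v
(p(h)*(-7))*Q(-2) = (-2/21*(-7))*(2*(-2)) = (-2*1/21*(-7))*(-4) = -2/21*(-7)*(-4) = (⅔)*(-4) = -8/3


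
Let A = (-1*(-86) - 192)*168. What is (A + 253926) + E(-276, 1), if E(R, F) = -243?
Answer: 235875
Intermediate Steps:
A = -17808 (A = (86 - 192)*168 = -106*168 = -17808)
(A + 253926) + E(-276, 1) = (-17808 + 253926) - 243 = 236118 - 243 = 235875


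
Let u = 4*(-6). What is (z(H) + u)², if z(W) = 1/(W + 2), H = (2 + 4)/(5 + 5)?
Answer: 94249/169 ≈ 557.69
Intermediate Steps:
H = ⅗ (H = 6/10 = 6*(⅒) = ⅗ ≈ 0.60000)
z(W) = 1/(2 + W)
u = -24
(z(H) + u)² = (1/(2 + ⅗) - 24)² = (1/(13/5) - 24)² = (5/13 - 24)² = (-307/13)² = 94249/169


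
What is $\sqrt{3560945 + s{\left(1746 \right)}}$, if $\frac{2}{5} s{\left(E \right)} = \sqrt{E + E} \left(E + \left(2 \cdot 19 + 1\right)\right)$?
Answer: $\sqrt{3560945 + 26775 \sqrt{97}} \approx 1955.7$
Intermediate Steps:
$s{\left(E \right)} = \frac{5 \sqrt{2} \sqrt{E} \left(39 + E\right)}{2}$ ($s{\left(E \right)} = \frac{5 \sqrt{E + E} \left(E + \left(2 \cdot 19 + 1\right)\right)}{2} = \frac{5 \sqrt{2 E} \left(E + \left(38 + 1\right)\right)}{2} = \frac{5 \sqrt{2} \sqrt{E} \left(E + 39\right)}{2} = \frac{5 \sqrt{2} \sqrt{E} \left(39 + E\right)}{2}$)
$\sqrt{3560945 + s{\left(1746 \right)}} = \sqrt{3560945 + \frac{5 \sqrt{2} \sqrt{1746} \left(39 + 1746\right)}{2}} = \sqrt{3560945 + \frac{5}{2} \sqrt{2} \cdot 3 \sqrt{194} \cdot 1785} = \sqrt{3560945 + 26775 \sqrt{97}}$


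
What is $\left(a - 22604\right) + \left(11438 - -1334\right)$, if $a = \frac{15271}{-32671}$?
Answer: $- \frac{321236543}{32671} \approx -9832.5$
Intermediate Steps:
$a = - \frac{15271}{32671}$ ($a = 15271 \left(- \frac{1}{32671}\right) = - \frac{15271}{32671} \approx -0.46742$)
$\left(a - 22604\right) + \left(11438 - -1334\right) = \left(- \frac{15271}{32671} - 22604\right) + \left(11438 - -1334\right) = - \frac{738510555}{32671} + \left(11438 + 1334\right) = - \frac{738510555}{32671} + 12772 = - \frac{321236543}{32671}$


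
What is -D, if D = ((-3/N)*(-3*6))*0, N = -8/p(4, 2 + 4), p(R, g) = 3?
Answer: 0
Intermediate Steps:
N = -8/3 ≈ -2.6667
D = 0 (D = ((-3/(-8/3))*(-3*6))*0 = (-3*(-3/8)*(-18))*0 = ((9/8)*(-18))*0 = -81/4*0 = 0)
-D = -1*0 = 0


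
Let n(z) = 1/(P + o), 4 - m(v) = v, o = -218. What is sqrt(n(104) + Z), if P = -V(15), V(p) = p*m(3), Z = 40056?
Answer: sqrt(2174599951)/233 ≈ 200.14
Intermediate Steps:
m(v) = 4 - v
V(p) = p (V(p) = p*(4 - 1*3) = p*(4 - 3) = p*1 = p)
P = -15 (P = -1*15 = -15)
n(z) = -1/233 (n(z) = 1/(-15 - 218) = 1/(-233) = -1/233)
sqrt(n(104) + Z) = sqrt(-1/233 + 40056) = sqrt(9333047/233) = sqrt(2174599951)/233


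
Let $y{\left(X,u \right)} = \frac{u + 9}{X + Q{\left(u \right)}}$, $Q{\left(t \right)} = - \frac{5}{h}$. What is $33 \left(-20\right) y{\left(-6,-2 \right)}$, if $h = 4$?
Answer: $\frac{18480}{29} \approx 637.24$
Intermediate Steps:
$Q{\left(t \right)} = - \frac{5}{4}$
$y{\left(X,u \right)} = \frac{9 + u}{- \frac{5}{4} + X}$ ($y{\left(X,u \right)} = \frac{u + 9}{X - \frac{5}{4}} = \frac{9 + u}{- \frac{5}{4} + X}$)
$33 \left(-20\right) y{\left(-6,-2 \right)} = 33 \left(-20\right) \frac{4 \left(9 - 2\right)}{-5 + 4 \left(-6\right)} = - 660 \cdot 4 \frac{1}{-5 - 24} \cdot 7 = - 660 \cdot 4 \frac{1}{-29} \cdot 7 = - 660 \cdot 4 \left(- \frac{1}{29}\right) 7 = \left(-660\right) \left(- \frac{28}{29}\right) = \frac{18480}{29}$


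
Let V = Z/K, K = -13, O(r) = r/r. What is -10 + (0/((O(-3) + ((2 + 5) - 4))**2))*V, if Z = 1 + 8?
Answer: -10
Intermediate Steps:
O(r) = 1
Z = 9
V = -9/13 (V = 9/(-13) = 9*(-1/13) = -9/13 ≈ -0.69231)
-10 + (0/((O(-3) + ((2 + 5) - 4))**2))*V = -10 + (0/((1 + ((2 + 5) - 4))**2))*(-9/13) = -10 + (0/((1 + (7 - 4))**2))*(-9/13) = -10 + (0/((1 + 3)**2))*(-9/13) = -10 + (0/(4**2))*(-9/13) = -10 + (0/16)*(-9/13) = -10 + (0*(1/16))*(-9/13) = -10 + 0*(-9/13) = -10 + 0 = -10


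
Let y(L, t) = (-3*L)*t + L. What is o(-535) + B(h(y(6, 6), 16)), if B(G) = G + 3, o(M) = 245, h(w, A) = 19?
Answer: 267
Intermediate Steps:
y(L, t) = L - 3*L*t (y(L, t) = -3*L*t + L = L - 3*L*t)
B(G) = 3 + G
o(-535) + B(h(y(6, 6), 16)) = 245 + (3 + 19) = 245 + 22 = 267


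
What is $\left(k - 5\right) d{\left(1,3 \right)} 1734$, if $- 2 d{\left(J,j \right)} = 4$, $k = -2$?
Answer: $24276$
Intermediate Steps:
$d{\left(J,j \right)} = -2$ ($d{\left(J,j \right)} = \left(- \frac{1}{2}\right) 4 = -2$)
$\left(k - 5\right) d{\left(1,3 \right)} 1734 = \left(-2 - 5\right) \left(-2\right) 1734 = \left(-7\right) \left(-2\right) 1734 = 14 \cdot 1734 = 24276$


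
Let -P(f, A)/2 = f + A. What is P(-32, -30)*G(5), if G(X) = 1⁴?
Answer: 124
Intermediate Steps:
G(X) = 1
P(f, A) = -2*A - 2*f (P(f, A) = -2*(f + A) = -2*(A + f) = -2*A - 2*f)
P(-32, -30)*G(5) = (-2*(-30) - 2*(-32))*1 = (60 + 64)*1 = 124*1 = 124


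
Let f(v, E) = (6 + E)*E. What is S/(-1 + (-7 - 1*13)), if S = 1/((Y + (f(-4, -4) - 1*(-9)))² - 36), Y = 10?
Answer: -1/1785 ≈ -0.00056022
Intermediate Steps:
f(v, E) = E*(6 + E)
S = 1/85 (S = 1/((10 + (-4*(6 - 4) - 1*(-9)))² - 36) = 1/((10 + (-4*2 + 9))² - 36) = 1/((10 + (-8 + 9))² - 36) = 1/((10 + 1)² - 36) = 1/(11² - 36) = 1/(121 - 36) = 1/85 ≈ 0.011765)
S/(-1 + (-7 - 1*13)) = 1/(85*(-1 + (-7 - 1*13))) = 1/(85*(-1 + (-7 - 13))) = 1/(85*(-1 - 20)) = (1/85)/(-21) = (1/85)*(-1/21) = -1/1785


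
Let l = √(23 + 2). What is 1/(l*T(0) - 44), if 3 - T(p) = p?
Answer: -1/29 ≈ -0.034483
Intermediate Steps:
T(p) = 3 - p
l = 5 (l = √25 = 5)
1/(l*T(0) - 44) = 1/(5*(3 - 1*0) - 44) = 1/(5*(3 + 0) - 44) = 1/(5*3 - 44) = 1/(15 - 44) = 1/(-29) = -1/29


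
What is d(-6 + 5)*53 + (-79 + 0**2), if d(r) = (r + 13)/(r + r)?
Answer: -397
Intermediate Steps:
d(r) = (13 + r)/(2*r) (d(r) = (13 + r)/((2*r)) = (13 + r)*(1/(2*r)) = (13 + r)/(2*r))
d(-6 + 5)*53 + (-79 + 0**2) = ((13 + (-6 + 5))/(2*(-6 + 5)))*53 + (-79 + 0**2) = ((1/2)*(13 - 1)/(-1))*53 + (-79 + 0) = ((1/2)*(-1)*12)*53 - 79 = -6*53 - 79 = -318 - 79 = -397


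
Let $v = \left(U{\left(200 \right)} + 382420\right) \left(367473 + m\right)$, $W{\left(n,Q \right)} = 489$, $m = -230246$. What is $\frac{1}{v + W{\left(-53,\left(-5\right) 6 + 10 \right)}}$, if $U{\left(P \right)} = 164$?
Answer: $\frac{1}{52500855057} \approx 1.9047 \cdot 10^{-11}$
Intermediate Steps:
$v = 52500854568$ ($v = \left(164 + 382420\right) \left(367473 - 230246\right) = 382584 \cdot 137227 = 52500854568$)
$\frac{1}{v + W{\left(-53,\left(-5\right) 6 + 10 \right)}} = \frac{1}{52500854568 + 489} = \frac{1}{52500855057}$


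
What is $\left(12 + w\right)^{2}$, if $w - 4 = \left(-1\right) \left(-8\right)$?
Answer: $576$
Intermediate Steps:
$w = 12$ ($w = 4 - -8 = 4 + 8 = 12$)
$\left(12 + w\right)^{2} = \left(12 + 12\right)^{2} = 24^{2} = 576$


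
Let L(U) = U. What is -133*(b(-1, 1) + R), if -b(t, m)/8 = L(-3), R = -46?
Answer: 2926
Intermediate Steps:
b(t, m) = 24 (b(t, m) = -8*(-3) = 24)
-133*(b(-1, 1) + R) = -133*(24 - 46) = -133*(-22) = 2926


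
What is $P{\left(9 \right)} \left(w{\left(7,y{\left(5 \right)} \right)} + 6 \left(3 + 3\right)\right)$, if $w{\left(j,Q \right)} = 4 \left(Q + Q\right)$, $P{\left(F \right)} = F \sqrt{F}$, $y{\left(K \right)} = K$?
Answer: $2052$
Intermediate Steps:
$P{\left(F \right)} = F^{\frac{3}{2}}$
$w{\left(j,Q \right)} = 8 Q$ ($w{\left(j,Q \right)} = 4 \cdot 2 Q = 8 Q$)
$P{\left(9 \right)} \left(w{\left(7,y{\left(5 \right)} \right)} + 6 \left(3 + 3\right)\right) = 9^{\frac{3}{2}} \left(8 \cdot 5 + 6 \left(3 + 3\right)\right) = 27 \left(40 + 6 \cdot 6\right) = 27 \left(40 + 36\right) = 27 \cdot 76 = 2052$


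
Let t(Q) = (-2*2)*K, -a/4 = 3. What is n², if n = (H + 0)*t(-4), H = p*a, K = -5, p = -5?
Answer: 1440000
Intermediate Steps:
a = -12 (a = -4*3 = -12)
H = 60 (H = -5*(-12) = 60)
t(Q) = 20 (t(Q) = -2*2*(-5) = -4*(-5) = 20)
n = 1200 (n = (60 + 0)*20 = 60*20 = 1200)
n² = 1200² = 1440000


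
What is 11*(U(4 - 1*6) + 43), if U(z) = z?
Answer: 451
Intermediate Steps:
11*(U(4 - 1*6) + 43) = 11*((4 - 1*6) + 43) = 11*((4 - 6) + 43) = 11*(-2 + 43) = 11*41 = 451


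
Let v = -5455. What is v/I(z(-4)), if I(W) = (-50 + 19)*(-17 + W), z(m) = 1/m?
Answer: -21820/2139 ≈ -10.201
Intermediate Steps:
I(W) = 527 - 31*W (I(W) = -31*(-17 + W) = 527 - 31*W)
v/I(z(-4)) = -5455/(527 - 31/(-4)) = -5455/(527 - 31*(-¼)) = -5455/(527 + 31/4) = -5455/2139/4 = -5455*4/2139 = -21820/2139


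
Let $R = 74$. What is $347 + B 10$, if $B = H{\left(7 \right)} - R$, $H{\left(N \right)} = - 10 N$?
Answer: $-1093$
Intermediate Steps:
$B = -144$ ($B = \left(-10\right) 7 - 74 = -70 - 74 = -144$)
$347 + B 10 = 347 - 1440 = -1093$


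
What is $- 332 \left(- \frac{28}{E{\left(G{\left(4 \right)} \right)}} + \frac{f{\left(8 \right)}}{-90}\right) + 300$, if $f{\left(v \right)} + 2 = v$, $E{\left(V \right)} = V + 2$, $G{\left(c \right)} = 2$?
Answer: $\frac{39692}{15} \approx 2646.1$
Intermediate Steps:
$E{\left(V \right)} = 2 + V$
$f{\left(v \right)} = -2 + v$
$- 332 \left(- \frac{28}{E{\left(G{\left(4 \right)} \right)}} + \frac{f{\left(8 \right)}}{-90}\right) + 300 = - 332 \left(- \frac{28}{2 + 2} + \frac{-2 + 8}{-90}\right) + 300 = - 332 \left(- \frac{28}{4} + 6 \left(- \frac{1}{90}\right)\right) + 300 = - 332 \left(\left(-28\right) \frac{1}{4} - \frac{1}{15}\right) + 300 = - 332 \left(-7 - \frac{1}{15}\right) + 300 = \left(-332\right) \left(- \frac{106}{15}\right) + 300 = \frac{35192}{15} + 300 = \frac{39692}{15}$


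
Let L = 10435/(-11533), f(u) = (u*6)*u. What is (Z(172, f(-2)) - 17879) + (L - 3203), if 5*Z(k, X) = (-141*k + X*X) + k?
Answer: -1486817337/57665 ≈ -25784.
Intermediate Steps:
f(u) = 6*u² (f(u) = (6*u)*u = 6*u²)
L = -10435/11533 (L = 10435*(-1/11533) = -10435/11533 ≈ -0.90479)
Z(k, X) = -28*k + X²/5 (Z(k, X) = ((-141*k + X*X) + k)/5 = ((-141*k + X²) + k)/5 = ((X² - 141*k) + k)/5 = (X² - 140*k)/5 = -28*k + X²/5)
(Z(172, f(-2)) - 17879) + (L - 3203) = ((-28*172 + (6*(-2)²)²/5) - 17879) + (-10435/11533 - 3203) = ((-4816 + (6*4)²/5) - 17879) - 36950634/11533 = ((-4816 + (⅕)*24²) - 17879) - 36950634/11533 = ((-4816 + (⅕)*576) - 17879) - 36950634/11533 = ((-4816 + 576/5) - 17879) - 36950634/11533 = (-23504/5 - 17879) - 36950634/11533 = -112899/5 - 36950634/11533 = -1486817337/57665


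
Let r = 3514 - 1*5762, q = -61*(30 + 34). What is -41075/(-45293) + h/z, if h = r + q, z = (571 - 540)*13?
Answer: -262089311/18253079 ≈ -14.359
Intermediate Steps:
q = -3904 (q = -61*64 = -3904)
z = 403 (z = 31*13 = 403)
r = -2248 (r = 3514 - 5762 = -2248)
h = -6152 (h = -2248 - 3904 = -6152)
-41075/(-45293) + h/z = -41075/(-45293) - 6152/403 = -41075*(-1/45293) - 6152*1/403 = 41075/45293 - 6152/403 = -262089311/18253079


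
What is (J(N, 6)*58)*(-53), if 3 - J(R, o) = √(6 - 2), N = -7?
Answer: -3074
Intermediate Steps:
J(R, o) = 1 (J(R, o) = 3 - √(6 - 2) = 3 - √4 = 3 - 1*2 = 3 - 2 = 1)
(J(N, 6)*58)*(-53) = (1*58)*(-53) = 58*(-53) = -3074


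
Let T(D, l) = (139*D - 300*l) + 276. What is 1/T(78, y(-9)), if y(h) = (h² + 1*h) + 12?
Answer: -1/14082 ≈ -7.1013e-5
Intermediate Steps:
y(h) = 12 + h + h² (y(h) = (h² + h) + 12 = (h + h²) + 12 = 12 + h + h²)
T(D, l) = 276 - 300*l + 139*D (T(D, l) = (-300*l + 139*D) + 276 = 276 - 300*l + 139*D)
1/T(78, y(-9)) = 1/(276 - 300*(12 - 9 + (-9)²) + 139*78) = 1/(276 - 300*(12 - 9 + 81) + 10842) = 1/(276 - 300*84 + 10842) = 1/(276 - 25200 + 10842) = 1/(-14082) = -1/14082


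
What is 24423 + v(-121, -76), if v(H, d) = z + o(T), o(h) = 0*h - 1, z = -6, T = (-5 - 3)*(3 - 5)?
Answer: 24416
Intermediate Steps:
T = 16 (T = -8*(-2) = 16)
o(h) = -1 (o(h) = 0 - 1 = -1)
v(H, d) = -7 (v(H, d) = -6 - 1 = -7)
24423 + v(-121, -76) = 24423 - 7 = 24416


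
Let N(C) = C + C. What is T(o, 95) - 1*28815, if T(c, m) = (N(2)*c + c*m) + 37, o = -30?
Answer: -31748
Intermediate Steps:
N(C) = 2*C
T(c, m) = 37 + 4*c + c*m (T(c, m) = ((2*2)*c + c*m) + 37 = (4*c + c*m) + 37 = 37 + 4*c + c*m)
T(o, 95) - 1*28815 = (37 + 4*(-30) - 30*95) - 1*28815 = (37 - 120 - 2850) - 28815 = -2933 - 28815 = -31748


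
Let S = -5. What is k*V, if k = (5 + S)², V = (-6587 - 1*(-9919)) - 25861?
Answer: 0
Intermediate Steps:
V = -22529 (V = (-6587 + 9919) - 25861 = 3332 - 25861 = -22529)
k = 0 (k = (5 - 5)² = 0² = 0)
k*V = 0*(-22529) = 0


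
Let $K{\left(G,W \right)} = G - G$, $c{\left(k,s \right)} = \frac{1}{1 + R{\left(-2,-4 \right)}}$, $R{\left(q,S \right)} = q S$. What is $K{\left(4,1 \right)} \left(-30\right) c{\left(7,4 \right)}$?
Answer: $0$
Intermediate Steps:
$R{\left(q,S \right)} = S q$
$c{\left(k,s \right)} = \frac{1}{9}$ ($c{\left(k,s \right)} = \frac{1}{1 - -8} = \frac{1}{1 + 8} = \frac{1}{9}$)
$K{\left(G,W \right)} = 0$
$K{\left(4,1 \right)} \left(-30\right) c{\left(7,4 \right)} = 0 \left(-30\right) \frac{1}{9} = 0 \cdot \frac{1}{9} = 0$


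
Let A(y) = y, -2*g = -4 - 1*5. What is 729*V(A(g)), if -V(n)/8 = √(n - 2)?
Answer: -2916*√10 ≈ -9221.2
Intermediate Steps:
g = 9/2 (g = -(-4 - 1*5)/2 = -(-4 - 5)/2 = -½*(-9) = 9/2 ≈ 4.5000)
V(n) = -8*√(-2 + n) (V(n) = -8*√(n - 2) = -8*√(-2 + n))
729*V(A(g)) = 729*(-8*√(-2 + 9/2)) = 729*(-4*√10) = -2916*√10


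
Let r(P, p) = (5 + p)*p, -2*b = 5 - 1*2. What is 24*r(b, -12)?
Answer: 2016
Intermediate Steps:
b = -3/2 (b = -(5 - 1*2)/2 = -(5 - 2)/2 = -½*3 = -3/2 ≈ -1.5000)
r(P, p) = p*(5 + p)
24*r(b, -12) = 24*(-12*(5 - 12)) = 24*(-12*(-7)) = 24*84 = 2016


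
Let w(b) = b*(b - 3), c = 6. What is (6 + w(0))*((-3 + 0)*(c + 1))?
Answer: -126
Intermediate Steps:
w(b) = b*(-3 + b)
(6 + w(0))*((-3 + 0)*(c + 1)) = (6 + 0*(-3 + 0))*((-3 + 0)*(6 + 1)) = (6 + 0*(-3))*(-3*7) = (6 + 0)*(-21) = 6*(-21) = -126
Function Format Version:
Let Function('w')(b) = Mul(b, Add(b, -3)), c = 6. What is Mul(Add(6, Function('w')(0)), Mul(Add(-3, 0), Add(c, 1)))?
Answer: -126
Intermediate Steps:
Function('w')(b) = Mul(b, Add(-3, b))
Mul(Add(6, Function('w')(0)), Mul(Add(-3, 0), Add(c, 1))) = Mul(Add(6, Mul(0, Add(-3, 0))), Mul(Add(-3, 0), Add(6, 1))) = Mul(Add(6, Mul(0, -3)), Mul(-3, 7)) = Mul(Add(6, 0), -21) = Mul(6, -21) = -126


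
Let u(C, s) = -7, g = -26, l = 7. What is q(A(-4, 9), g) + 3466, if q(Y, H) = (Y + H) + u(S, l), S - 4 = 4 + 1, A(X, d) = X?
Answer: 3429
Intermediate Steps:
S = 9 (S = 4 + (4 + 1) = 4 + 5 = 9)
q(Y, H) = -7 + H + Y (q(Y, H) = (Y + H) - 7 = (H + Y) - 7 = -7 + H + Y)
q(A(-4, 9), g) + 3466 = (-7 - 26 - 4) + 3466 = -37 + 3466 = 3429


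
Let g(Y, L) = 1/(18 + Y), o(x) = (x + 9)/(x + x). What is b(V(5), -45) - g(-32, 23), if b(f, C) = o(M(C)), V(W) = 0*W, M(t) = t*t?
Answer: 1807/3150 ≈ 0.57365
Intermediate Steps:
M(t) = t**2
V(W) = 0
o(x) = (9 + x)/(2*x) (o(x) = (9 + x)/((2*x)) = (9 + x)*(1/(2*x)) = (9 + x)/(2*x))
b(f, C) = (9 + C**2)/(2*C**2) (b(f, C) = (9 + C**2)/(2*(C**2)) = (9 + C**2)/(2*C**2))
b(V(5), -45) - g(-32, 23) = (1/2)*(9 + (-45)**2)/(-45)**2 - 1/(18 - 32) = (1/2)*(1/2025)*(9 + 2025) - 1/(-14) = (1/2)*(1/2025)*2034 - 1*(-1/14) = 113/225 + 1/14 = 1807/3150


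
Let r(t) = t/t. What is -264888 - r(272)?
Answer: -264889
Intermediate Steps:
r(t) = 1
-264888 - r(272) = -264888 - 1*1 = -264888 - 1 = -264889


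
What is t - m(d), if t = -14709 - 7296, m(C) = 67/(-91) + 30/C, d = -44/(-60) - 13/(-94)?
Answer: -2464784152/111839 ≈ -22039.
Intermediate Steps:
d = 1229/1410 (d = -44*(-1/60) - 13*(-1/94) = 11/15 + 13/94 = 1229/1410 ≈ 0.87163)
m(C) = -67/91 + 30/C (m(C) = 67*(-1/91) + 30/C = -67/91 + 30/C)
t = -22005
t - m(d) = -22005 - (-67/91 + 30/(1229/1410)) = -22005 - (-67/91 + 30*(1410/1229)) = -22005 - (-67/91 + 42300/1229) = -22005 - 1*3766957/111839 = -22005 - 3766957/111839 = -2464784152/111839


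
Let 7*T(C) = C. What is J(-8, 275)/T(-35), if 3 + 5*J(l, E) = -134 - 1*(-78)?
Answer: 59/25 ≈ 2.3600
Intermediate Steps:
T(C) = C/7
J(l, E) = -59/5 (J(l, E) = -⅗ + (-134 - 1*(-78))/5 = -⅗ + (-134 + 78)/5 = -⅗ + (⅕)*(-56) = -⅗ - 56/5 = -59/5)
J(-8, 275)/T(-35) = -59/(5*((⅐)*(-35))) = -59/5/(-5) = -59/5*(-⅕) = 59/25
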